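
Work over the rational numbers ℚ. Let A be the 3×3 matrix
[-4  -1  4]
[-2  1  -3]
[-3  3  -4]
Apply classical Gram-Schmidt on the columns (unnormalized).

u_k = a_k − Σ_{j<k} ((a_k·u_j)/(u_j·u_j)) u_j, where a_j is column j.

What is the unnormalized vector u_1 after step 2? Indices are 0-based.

u_1 = (-57/29, 15/29, 66/29)

Step 1: u_0 = a_0 = (-4, -2, -3).
Step 2: u_1 = a_1 − (-7/29)·u_0 = (-57/29, 15/29, 66/29).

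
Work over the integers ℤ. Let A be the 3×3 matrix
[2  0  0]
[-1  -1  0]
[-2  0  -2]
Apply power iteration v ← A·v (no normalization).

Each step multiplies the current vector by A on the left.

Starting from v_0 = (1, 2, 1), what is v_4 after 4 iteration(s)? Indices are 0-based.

v_4 = (16, -3, 16)

v_0 = (1, 2, 1).
v_1 = A·v_0 = (2, -3, -4).
v_2 = A·v_1 = (4, 1, 4).
v_3 = A·v_2 = (8, -5, -16).
v_4 = A·v_3 = (16, -3, 16).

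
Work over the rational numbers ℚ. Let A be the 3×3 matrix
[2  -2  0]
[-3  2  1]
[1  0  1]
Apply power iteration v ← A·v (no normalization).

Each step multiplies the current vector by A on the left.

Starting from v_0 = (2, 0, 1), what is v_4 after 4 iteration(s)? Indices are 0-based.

v_4 = (318, -367, 99)

v_0 = (2, 0, 1).
v_1 = A·v_0 = (4, -5, 3).
v_2 = A·v_1 = (18, -19, 7).
v_3 = A·v_2 = (74, -85, 25).
v_4 = A·v_3 = (318, -367, 99).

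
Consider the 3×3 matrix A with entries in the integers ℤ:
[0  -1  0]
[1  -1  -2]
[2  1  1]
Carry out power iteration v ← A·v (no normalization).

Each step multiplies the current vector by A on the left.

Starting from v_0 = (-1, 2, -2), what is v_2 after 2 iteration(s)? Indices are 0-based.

v_0 = (-1, 2, -2).
v_1 = A·v_0 = (-2, 1, -2).
v_2 = A·v_1 = (-1, 1, -5).

v_2 = (-1, 1, -5)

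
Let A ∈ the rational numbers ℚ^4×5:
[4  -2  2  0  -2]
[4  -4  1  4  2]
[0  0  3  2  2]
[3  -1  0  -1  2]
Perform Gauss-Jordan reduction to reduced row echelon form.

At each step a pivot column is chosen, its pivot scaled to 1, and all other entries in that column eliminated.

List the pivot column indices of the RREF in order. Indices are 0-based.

pivot columns: 0, 1, 2, 3

step 1: normalize row 0 (÷4) = (1, -1/2, 1/2, 0, -1/2)
  row 1: subtract 4×row0 = (0, -2, -1, 4, 4)
  row 3: subtract 3×row0 = (0, 1/2, -3/2, -1, 7/2)
step 2: normalize row 1 (÷-2) = (0, 1, 1/2, -2, -2)
  row 0: subtract -1/2×row1 = (1, 0, 3/4, -1, -3/2)
  row 3: subtract 1/2×row1 = (0, 0, -7/4, 0, 9/2)
step 3: normalize row 2 (÷3) = (0, 0, 1, 2/3, 2/3)
  row 0: subtract 3/4×row2 = (1, 0, 0, -3/2, -2)
  row 1: subtract 1/2×row2 = (0, 1, 0, -7/3, -7/3)
  row 3: subtract -7/4×row2 = (0, 0, 0, 7/6, 17/3)
step 4: normalize row 3 (÷7/6) = (0, 0, 0, 1, 34/7)
  row 0: subtract -3/2×row3 = (1, 0, 0, 0, 37/7)
  row 1: subtract -7/3×row3 = (0, 1, 0, 0, 9)
  row 2: subtract 2/3×row3 = (0, 0, 1, 0, -18/7)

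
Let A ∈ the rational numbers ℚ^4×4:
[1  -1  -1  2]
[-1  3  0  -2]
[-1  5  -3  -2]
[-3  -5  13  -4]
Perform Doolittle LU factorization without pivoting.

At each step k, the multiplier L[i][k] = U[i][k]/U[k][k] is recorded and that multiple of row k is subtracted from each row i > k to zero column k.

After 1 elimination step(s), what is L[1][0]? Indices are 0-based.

[col 0] pivot 1
  R1 -= -1*R0 → (0, 2, -1, 0)  (L[1][0] := -1)
  R2 -= -1*R0 → (0, 4, -4, 0)  (L[2][0] := -1)
  R3 -= -3*R0 → (0, -8, 10, 2)  (L[3][0] := -3)

L[1][0] = -1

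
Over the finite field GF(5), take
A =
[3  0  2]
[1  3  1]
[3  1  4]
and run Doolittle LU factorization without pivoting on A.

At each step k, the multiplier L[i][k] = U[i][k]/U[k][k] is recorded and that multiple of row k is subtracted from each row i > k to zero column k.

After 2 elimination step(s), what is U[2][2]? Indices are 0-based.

U[2][2] = 3

k=0: U[0][0]=3
  eliminate (1,0): mult=2, new row 1: (0, 3, 2); set L[1][0]=2
  eliminate (2,0): mult=1, new row 2: (0, 1, 2); set L[2][0]=1
k=1: U[1][1]=3
  eliminate (2,1): mult=2, new row 2: (0, 0, 3); set L[2][1]=2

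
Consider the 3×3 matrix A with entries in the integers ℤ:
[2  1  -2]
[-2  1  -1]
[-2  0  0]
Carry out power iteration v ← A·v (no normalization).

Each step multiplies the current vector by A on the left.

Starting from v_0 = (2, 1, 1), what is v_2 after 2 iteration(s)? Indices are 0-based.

v_0 = (2, 1, 1).
v_1 = A·v_0 = (3, -4, -4).
v_2 = A·v_1 = (10, -6, -6).

v_2 = (10, -6, -6)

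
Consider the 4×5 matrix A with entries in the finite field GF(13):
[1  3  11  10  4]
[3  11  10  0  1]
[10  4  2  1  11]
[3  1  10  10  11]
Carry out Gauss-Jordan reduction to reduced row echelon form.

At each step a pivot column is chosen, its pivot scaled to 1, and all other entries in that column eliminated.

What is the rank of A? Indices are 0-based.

[1] R0 /= 1  ⇒  (1, 3, 11, 10, 4)
     R1 -= 3·R0  ⇒  (0, 2, 3, 9, 2)
     R2 -= 10·R0  ⇒  (0, 0, 9, 5, 10)
     R3 -= 3·R0  ⇒  (0, 5, 3, 6, 12)
[2] R1 /= 2  ⇒  (0, 1, 8, 11, 1)
     R0 -= 3·R1  ⇒  (1, 0, 0, 3, 1)
     R3 -= 5·R1  ⇒  (0, 0, 2, 3, 7)
[3] R2 /= 9  ⇒  (0, 0, 1, 2, 4)
     R1 -= 8·R2  ⇒  (0, 1, 0, 8, 8)
     R3 -= 2·R2  ⇒  (0, 0, 0, 12, 12)
[4] R3 /= 12  ⇒  (0, 0, 0, 1, 1)
     R0 -= 3·R3  ⇒  (1, 0, 0, 0, 11)
     R1 -= 8·R3  ⇒  (0, 1, 0, 0, 0)
     R2 -= 2·R3  ⇒  (0, 0, 1, 0, 2)

rank = 4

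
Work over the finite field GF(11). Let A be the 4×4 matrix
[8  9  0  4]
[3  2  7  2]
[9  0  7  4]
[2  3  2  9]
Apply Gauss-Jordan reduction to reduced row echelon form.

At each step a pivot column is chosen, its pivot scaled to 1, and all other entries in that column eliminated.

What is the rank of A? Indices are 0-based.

rank = 4

[1] R0 /= 8  ⇒  (1, 8, 0, 6)
     R1 -= 3·R0  ⇒  (0, 0, 7, 6)
     R2 -= 9·R0  ⇒  (0, 5, 7, 5)
     R3 -= 2·R0  ⇒  (0, 9, 2, 8)
[2] R1 <-> R2
[2] R1 /= 5  ⇒  (0, 1, 8, 1)
     R0 -= 8·R1  ⇒  (1, 0, 2, 9)
     R3 -= 9·R1  ⇒  (0, 0, 7, 10)
[3] R2 /= 7  ⇒  (0, 0, 1, 4)
     R0 -= 2·R2  ⇒  (1, 0, 0, 1)
     R1 -= 8·R2  ⇒  (0, 1, 0, 2)
     R3 -= 7·R2  ⇒  (0, 0, 0, 4)
[4] R3 /= 4  ⇒  (0, 0, 0, 1)
     R0 -= 1·R3  ⇒  (1, 0, 0, 0)
     R1 -= 2·R3  ⇒  (0, 1, 0, 0)
     R2 -= 4·R3  ⇒  (0, 0, 1, 0)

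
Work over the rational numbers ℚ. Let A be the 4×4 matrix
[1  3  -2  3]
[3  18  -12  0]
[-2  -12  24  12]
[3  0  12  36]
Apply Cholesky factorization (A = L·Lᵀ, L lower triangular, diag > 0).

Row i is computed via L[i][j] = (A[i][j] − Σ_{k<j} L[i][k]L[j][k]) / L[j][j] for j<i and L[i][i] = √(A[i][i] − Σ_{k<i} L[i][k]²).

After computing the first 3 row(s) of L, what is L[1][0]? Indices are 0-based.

L[1][0] = 3

Step 1: L[0][0] = √(1) = 1.
  L[1][0] = (3) / L[0][0] = 3.
Step 2: L[1][1] = √(9) = 3.
  L[2][0] = (-2) / L[0][0] = -2.
  L[2][1] = (-6) / L[1][1] = -2.
Step 3: L[2][2] = √(16) = 4.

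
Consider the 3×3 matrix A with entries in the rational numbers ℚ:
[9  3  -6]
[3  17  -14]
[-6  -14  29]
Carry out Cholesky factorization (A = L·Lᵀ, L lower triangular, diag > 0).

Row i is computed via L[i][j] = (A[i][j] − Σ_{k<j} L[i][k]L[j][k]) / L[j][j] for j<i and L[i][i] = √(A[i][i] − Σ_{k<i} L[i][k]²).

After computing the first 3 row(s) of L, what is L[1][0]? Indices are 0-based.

Step 1: L[0][0] = √(9) = 3.
  L[1][0] = (3) / L[0][0] = 1.
Step 2: L[1][1] = √(16) = 4.
  L[2][0] = (-6) / L[0][0] = -2.
  L[2][1] = (-12) / L[1][1] = -3.
Step 3: L[2][2] = √(16) = 4.

L[1][0] = 1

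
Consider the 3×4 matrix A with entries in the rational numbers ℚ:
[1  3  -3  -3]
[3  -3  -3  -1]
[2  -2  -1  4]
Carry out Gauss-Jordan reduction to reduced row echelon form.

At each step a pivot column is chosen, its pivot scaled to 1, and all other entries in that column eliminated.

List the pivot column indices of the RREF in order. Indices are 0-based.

pivot columns: 0, 1, 2

pivot(0,0)=1: scale R0 → (1, 3, -3, -3)
  clear (1,0): R1 −= (3)R0 → (0, -12, 6, 8)
  clear (2,0): R2 −= (2)R0 → (0, -8, 5, 10)
pivot(1,1)=-12: scale R1 → (0, 1, -1/2, -2/3)
  clear (0,1): R0 −= (3)R1 → (1, 0, -3/2, -1)
  clear (2,1): R2 −= (-8)R1 → (0, 0, 1, 14/3)
pivot(2,2)=1: scale R2 → (0, 0, 1, 14/3)
  clear (0,2): R0 −= (-3/2)R2 → (1, 0, 0, 6)
  clear (1,2): R1 −= (-1/2)R2 → (0, 1, 0, 5/3)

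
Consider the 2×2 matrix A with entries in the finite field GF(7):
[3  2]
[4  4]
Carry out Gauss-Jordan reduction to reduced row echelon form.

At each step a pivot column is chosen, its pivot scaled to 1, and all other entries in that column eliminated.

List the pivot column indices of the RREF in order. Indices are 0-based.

[1] R0 /= 3  ⇒  (1, 3)
     R1 -= 4·R0  ⇒  (0, 6)
[2] R1 /= 6  ⇒  (0, 1)
     R0 -= 3·R1  ⇒  (1, 0)

pivot columns: 0, 1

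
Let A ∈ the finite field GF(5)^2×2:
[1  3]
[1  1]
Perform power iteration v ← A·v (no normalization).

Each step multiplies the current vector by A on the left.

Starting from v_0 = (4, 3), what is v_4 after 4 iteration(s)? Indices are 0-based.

v_0 = (4, 3).
v_1 = A·v_0 = (3, 2).
v_2 = A·v_1 = (4, 0).
v_3 = A·v_2 = (4, 4).
v_4 = A·v_3 = (1, 3).

v_4 = (1, 3)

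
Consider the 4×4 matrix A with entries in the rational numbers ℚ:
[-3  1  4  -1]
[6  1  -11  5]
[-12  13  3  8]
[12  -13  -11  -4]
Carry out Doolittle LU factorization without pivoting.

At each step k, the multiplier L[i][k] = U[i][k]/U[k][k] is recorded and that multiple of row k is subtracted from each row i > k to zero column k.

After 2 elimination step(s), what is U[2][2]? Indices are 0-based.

U[2][2] = -4

k=0: U[0][0]=-3
  eliminate (1,0): mult=-2, new row 1: (0, 3, -3, 3); set L[1][0]=-2
  eliminate (2,0): mult=4, new row 2: (0, 9, -13, 12); set L[2][0]=4
  eliminate (3,0): mult=-4, new row 3: (0, -9, 5, -8); set L[3][0]=-4
k=1: U[1][1]=3
  eliminate (2,1): mult=3, new row 2: (0, 0, -4, 3); set L[2][1]=3
  eliminate (3,1): mult=-3, new row 3: (0, 0, -4, 1); set L[3][1]=-3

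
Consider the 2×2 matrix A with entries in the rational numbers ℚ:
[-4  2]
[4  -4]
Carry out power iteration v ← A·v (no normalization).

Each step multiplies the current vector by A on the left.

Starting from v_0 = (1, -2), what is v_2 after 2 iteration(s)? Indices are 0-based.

v_2 = (56, -80)

v_0 = (1, -2).
v_1 = A·v_0 = (-8, 12).
v_2 = A·v_1 = (56, -80).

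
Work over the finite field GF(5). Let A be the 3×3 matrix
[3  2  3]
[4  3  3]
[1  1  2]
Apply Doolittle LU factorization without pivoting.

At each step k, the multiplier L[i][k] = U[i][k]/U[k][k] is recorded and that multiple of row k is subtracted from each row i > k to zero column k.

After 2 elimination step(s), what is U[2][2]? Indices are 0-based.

[col 0] pivot 3
  R1 -= 3*R0 → (0, 2, 4)  (L[1][0] := 3)
  R2 -= 2*R0 → (0, 2, 1)  (L[2][0] := 2)
[col 1] pivot 2
  R2 -= 1*R1 → (0, 0, 2)  (L[2][1] := 1)

U[2][2] = 2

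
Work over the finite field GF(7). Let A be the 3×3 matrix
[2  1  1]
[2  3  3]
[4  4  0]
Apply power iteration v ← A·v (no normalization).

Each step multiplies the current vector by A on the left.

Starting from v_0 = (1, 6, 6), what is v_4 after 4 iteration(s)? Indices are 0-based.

v_0 = (1, 6, 6).
v_1 = A·v_0 = (0, 3, 0).
v_2 = A·v_1 = (3, 2, 5).
v_3 = A·v_2 = (6, 6, 6).
v_4 = A·v_3 = (3, 6, 6).

v_4 = (3, 6, 6)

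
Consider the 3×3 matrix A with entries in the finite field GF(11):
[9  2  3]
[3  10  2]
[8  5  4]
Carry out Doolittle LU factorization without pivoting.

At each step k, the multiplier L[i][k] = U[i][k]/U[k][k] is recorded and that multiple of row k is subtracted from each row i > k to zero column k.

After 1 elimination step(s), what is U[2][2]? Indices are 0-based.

Step 1: pivot at (0,0) is 9.
  row1 ← row1 − (4)·row0  ⇒  L[1][0]=4, U row1=(0, 2, 1)
  row2 ← row2 − (7)·row0  ⇒  L[2][0]=7, U row2=(0, 2, 5)

U[2][2] = 5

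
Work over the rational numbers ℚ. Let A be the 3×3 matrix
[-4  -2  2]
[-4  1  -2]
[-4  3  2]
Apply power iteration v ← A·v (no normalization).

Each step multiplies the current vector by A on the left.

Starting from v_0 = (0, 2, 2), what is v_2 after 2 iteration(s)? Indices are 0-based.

v_0 = (0, 2, 2).
v_1 = A·v_0 = (0, -2, 10).
v_2 = A·v_1 = (24, -22, 14).

v_2 = (24, -22, 14)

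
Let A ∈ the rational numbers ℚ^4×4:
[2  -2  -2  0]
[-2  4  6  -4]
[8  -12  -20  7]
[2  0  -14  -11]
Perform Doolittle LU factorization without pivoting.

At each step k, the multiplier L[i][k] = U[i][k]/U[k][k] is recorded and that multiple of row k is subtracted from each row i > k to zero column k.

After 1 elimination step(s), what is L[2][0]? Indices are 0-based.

L[2][0] = 4

Step 1: pivot at (0,0) is 2.
  row1 ← row1 − (-1)·row0  ⇒  L[1][0]=-1, U row1=(0, 2, 4, -4)
  row2 ← row2 − (4)·row0  ⇒  L[2][0]=4, U row2=(0, -4, -12, 7)
  row3 ← row3 − (1)·row0  ⇒  L[3][0]=1, U row3=(0, 2, -12, -11)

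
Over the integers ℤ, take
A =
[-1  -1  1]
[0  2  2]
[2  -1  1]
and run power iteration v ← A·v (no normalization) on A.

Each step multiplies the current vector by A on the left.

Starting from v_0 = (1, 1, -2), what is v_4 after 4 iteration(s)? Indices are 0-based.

v_4 = (41, -34, 23)

v_0 = (1, 1, -2).
v_1 = A·v_0 = (-4, -2, -1).
v_2 = A·v_1 = (5, -6, -7).
v_3 = A·v_2 = (-6, -26, 9).
v_4 = A·v_3 = (41, -34, 23).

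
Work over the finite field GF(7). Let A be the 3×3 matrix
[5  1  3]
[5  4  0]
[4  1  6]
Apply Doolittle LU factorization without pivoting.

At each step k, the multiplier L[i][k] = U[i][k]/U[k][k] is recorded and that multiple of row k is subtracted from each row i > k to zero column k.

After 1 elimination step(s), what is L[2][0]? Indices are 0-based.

L[2][0] = 5

k=0: U[0][0]=5
  eliminate (1,0): mult=1, new row 1: (0, 3, 4); set L[1][0]=1
  eliminate (2,0): mult=5, new row 2: (0, 3, 5); set L[2][0]=5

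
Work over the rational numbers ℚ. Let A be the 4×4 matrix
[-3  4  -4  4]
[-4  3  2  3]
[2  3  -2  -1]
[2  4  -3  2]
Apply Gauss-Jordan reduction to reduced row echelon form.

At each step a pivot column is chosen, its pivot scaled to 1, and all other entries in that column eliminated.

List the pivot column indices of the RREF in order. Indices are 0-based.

pivot columns: 0, 1, 2, 3

step 1: normalize row 0 (÷-3) = (1, -4/3, 4/3, -4/3)
  row 1: subtract -4×row0 = (0, -7/3, 22/3, -7/3)
  row 2: subtract 2×row0 = (0, 17/3, -14/3, 5/3)
  row 3: subtract 2×row0 = (0, 20/3, -17/3, 14/3)
step 2: normalize row 1 (÷-7/3) = (0, 1, -22/7, 1)
  row 0: subtract -4/3×row1 = (1, 0, -20/7, 0)
  row 2: subtract 17/3×row1 = (0, 0, 92/7, -4)
  row 3: subtract 20/3×row1 = (0, 0, 107/7, -2)
step 3: normalize row 2 (÷92/7) = (0, 0, 1, -7/23)
  row 0: subtract -20/7×row2 = (1, 0, 0, -20/23)
  row 1: subtract -22/7×row2 = (0, 1, 0, 1/23)
  row 3: subtract 107/7×row2 = (0, 0, 0, 61/23)
step 4: normalize row 3 (÷61/23) = (0, 0, 0, 1)
  row 0: subtract -20/23×row3 = (1, 0, 0, 0)
  row 1: subtract 1/23×row3 = (0, 1, 0, 0)
  row 2: subtract -7/23×row3 = (0, 0, 1, 0)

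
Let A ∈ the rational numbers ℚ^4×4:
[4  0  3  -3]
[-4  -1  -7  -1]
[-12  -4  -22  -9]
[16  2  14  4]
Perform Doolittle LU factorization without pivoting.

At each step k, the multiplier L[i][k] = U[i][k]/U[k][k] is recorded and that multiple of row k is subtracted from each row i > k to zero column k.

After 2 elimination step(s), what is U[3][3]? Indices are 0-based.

[col 0] pivot 4
  R1 -= -1*R0 → (0, -1, -4, -4)  (L[1][0] := -1)
  R2 -= -3*R0 → (0, -4, -13, -18)  (L[2][0] := -3)
  R3 -= 4*R0 → (0, 2, 2, 16)  (L[3][0] := 4)
[col 1] pivot -1
  R2 -= 4*R1 → (0, 0, 3, -2)  (L[2][1] := 4)
  R3 -= -2*R1 → (0, 0, -6, 8)  (L[3][1] := -2)

U[3][3] = 8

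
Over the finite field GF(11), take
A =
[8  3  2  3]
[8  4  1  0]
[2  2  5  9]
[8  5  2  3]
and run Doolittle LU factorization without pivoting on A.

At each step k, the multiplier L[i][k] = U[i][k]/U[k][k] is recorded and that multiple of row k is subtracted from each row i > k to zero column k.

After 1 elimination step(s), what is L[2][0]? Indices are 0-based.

[col 0] pivot 8
  R1 -= 1*R0 → (0, 1, 10, 8)  (L[1][0] := 1)
  R2 -= 3*R0 → (0, 4, 10, 0)  (L[2][0] := 3)
  R3 -= 1*R0 → (0, 2, 0, 0)  (L[3][0] := 1)

L[2][0] = 3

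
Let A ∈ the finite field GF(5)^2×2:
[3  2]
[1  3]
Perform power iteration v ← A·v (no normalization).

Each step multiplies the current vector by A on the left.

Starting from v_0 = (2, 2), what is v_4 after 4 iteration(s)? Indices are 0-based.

v_4 = (4, 0)

v_0 = (2, 2).
v_1 = A·v_0 = (0, 3).
v_2 = A·v_1 = (1, 4).
v_3 = A·v_2 = (1, 3).
v_4 = A·v_3 = (4, 0).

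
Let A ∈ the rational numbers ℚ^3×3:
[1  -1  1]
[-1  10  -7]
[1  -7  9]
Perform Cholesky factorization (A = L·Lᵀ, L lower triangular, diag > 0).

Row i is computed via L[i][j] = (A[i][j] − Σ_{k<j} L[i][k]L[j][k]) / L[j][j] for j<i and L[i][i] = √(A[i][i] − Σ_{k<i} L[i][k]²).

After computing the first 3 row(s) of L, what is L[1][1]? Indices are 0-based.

Step 1: L[0][0] = √(1) = 1.
  L[1][0] = (-1) / L[0][0] = -1.
Step 2: L[1][1] = √(9) = 3.
  L[2][0] = (1) / L[0][0] = 1.
  L[2][1] = (-6) / L[1][1] = -2.
Step 3: L[2][2] = √(4) = 2.

L[1][1] = 3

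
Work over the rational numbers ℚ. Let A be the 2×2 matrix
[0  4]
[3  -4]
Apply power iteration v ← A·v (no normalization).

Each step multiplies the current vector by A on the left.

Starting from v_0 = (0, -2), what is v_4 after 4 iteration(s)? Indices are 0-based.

v_0 = (0, -2).
v_1 = A·v_0 = (-8, 8).
v_2 = A·v_1 = (32, -56).
v_3 = A·v_2 = (-224, 320).
v_4 = A·v_3 = (1280, -1952).

v_4 = (1280, -1952)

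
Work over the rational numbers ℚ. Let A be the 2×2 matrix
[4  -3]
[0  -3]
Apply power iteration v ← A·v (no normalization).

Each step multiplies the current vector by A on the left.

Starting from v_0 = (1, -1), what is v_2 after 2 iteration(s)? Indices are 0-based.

v_0 = (1, -1).
v_1 = A·v_0 = (7, 3).
v_2 = A·v_1 = (19, -9).

v_2 = (19, -9)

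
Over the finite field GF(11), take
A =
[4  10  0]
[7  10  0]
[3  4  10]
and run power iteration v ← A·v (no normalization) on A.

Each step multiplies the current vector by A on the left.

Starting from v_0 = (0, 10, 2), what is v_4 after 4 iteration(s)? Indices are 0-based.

v_0 = (0, 10, 2).
v_1 = A·v_0 = (1, 1, 5).
v_2 = A·v_1 = (3, 6, 2).
v_3 = A·v_2 = (6, 4, 9).
v_4 = A·v_3 = (9, 5, 3).

v_4 = (9, 5, 3)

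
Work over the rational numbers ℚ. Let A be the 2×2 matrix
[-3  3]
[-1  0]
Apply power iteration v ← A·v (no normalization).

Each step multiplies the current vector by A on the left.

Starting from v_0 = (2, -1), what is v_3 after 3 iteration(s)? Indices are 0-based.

v_3 = (-36, -21)

v_0 = (2, -1).
v_1 = A·v_0 = (-9, -2).
v_2 = A·v_1 = (21, 9).
v_3 = A·v_2 = (-36, -21).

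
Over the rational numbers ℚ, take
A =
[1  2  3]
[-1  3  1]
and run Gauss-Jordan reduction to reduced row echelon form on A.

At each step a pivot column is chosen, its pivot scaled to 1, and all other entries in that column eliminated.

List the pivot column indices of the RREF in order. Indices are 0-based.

pivot columns: 0, 1

pivot(0,0)=1: scale R0 → (1, 2, 3)
  clear (1,0): R1 −= (-1)R0 → (0, 5, 4)
pivot(1,1)=5: scale R1 → (0, 1, 4/5)
  clear (0,1): R0 −= (2)R1 → (1, 0, 7/5)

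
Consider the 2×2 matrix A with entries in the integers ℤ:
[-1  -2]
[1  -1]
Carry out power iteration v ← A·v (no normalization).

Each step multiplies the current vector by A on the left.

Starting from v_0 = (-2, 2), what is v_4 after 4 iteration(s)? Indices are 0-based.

v_0 = (-2, 2).
v_1 = A·v_0 = (-2, -4).
v_2 = A·v_1 = (10, 2).
v_3 = A·v_2 = (-14, 8).
v_4 = A·v_3 = (-2, -22).

v_4 = (-2, -22)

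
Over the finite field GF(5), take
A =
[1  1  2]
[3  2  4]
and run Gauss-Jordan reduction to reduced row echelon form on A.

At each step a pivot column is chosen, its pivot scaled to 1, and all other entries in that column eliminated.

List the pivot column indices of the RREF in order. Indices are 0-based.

pivot columns: 0, 1

[1] R0 /= 1  ⇒  (1, 1, 2)
     R1 -= 3·R0  ⇒  (0, 4, 3)
[2] R1 /= 4  ⇒  (0, 1, 2)
     R0 -= 1·R1  ⇒  (1, 0, 0)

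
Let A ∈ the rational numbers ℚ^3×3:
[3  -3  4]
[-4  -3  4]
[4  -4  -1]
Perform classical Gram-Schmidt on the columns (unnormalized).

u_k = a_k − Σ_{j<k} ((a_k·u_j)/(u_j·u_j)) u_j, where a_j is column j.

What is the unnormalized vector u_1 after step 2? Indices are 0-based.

Step 1: u_0 = a_0 = (3, -4, 4).
Step 2: u_1 = a_1 − (-13/41)·u_0 = (-84/41, -175/41, -112/41).

u_1 = (-84/41, -175/41, -112/41)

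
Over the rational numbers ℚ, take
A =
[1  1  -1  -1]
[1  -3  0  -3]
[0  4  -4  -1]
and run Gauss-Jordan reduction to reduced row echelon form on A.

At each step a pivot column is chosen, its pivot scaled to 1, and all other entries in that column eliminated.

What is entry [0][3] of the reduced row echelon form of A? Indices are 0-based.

M[0][3] = -3/4

[1] R0 /= 1  ⇒  (1, 1, -1, -1)
     R1 -= 1·R0  ⇒  (0, -4, 1, -2)
[2] R1 /= -4  ⇒  (0, 1, -1/4, 1/2)
     R0 -= 1·R1  ⇒  (1, 0, -3/4, -3/2)
     R2 -= 4·R1  ⇒  (0, 0, -3, -3)
[3] R2 /= -3  ⇒  (0, 0, 1, 1)
     R0 -= -3/4·R2  ⇒  (1, 0, 0, -3/4)
     R1 -= -1/4·R2  ⇒  (0, 1, 0, 3/4)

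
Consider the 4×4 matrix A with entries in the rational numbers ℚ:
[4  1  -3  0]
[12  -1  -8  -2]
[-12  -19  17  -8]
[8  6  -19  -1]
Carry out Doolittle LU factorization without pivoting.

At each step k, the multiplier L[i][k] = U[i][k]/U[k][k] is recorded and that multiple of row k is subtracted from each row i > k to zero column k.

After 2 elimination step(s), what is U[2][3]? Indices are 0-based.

Step 1: pivot at (0,0) is 4.
  row1 ← row1 − (3)·row0  ⇒  L[1][0]=3, U row1=(0, -4, 1, -2)
  row2 ← row2 − (-3)·row0  ⇒  L[2][0]=-3, U row2=(0, -16, 8, -8)
  row3 ← row3 − (2)·row0  ⇒  L[3][0]=2, U row3=(0, 4, -13, -1)
Step 2: pivot at (1,1) is -4.
  row2 ← row2 − (4)·row1  ⇒  L[2][1]=4, U row2=(0, 0, 4, 0)
  row3 ← row3 − (-1)·row1  ⇒  L[3][1]=-1, U row3=(0, 0, -12, -3)

U[2][3] = 0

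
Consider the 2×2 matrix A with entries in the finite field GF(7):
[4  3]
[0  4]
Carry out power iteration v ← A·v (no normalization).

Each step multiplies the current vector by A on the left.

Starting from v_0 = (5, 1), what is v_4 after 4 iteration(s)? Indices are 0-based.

v_4 = (4, 4)

v_0 = (5, 1).
v_1 = A·v_0 = (2, 4).
v_2 = A·v_1 = (6, 2).
v_3 = A·v_2 = (2, 1).
v_4 = A·v_3 = (4, 4).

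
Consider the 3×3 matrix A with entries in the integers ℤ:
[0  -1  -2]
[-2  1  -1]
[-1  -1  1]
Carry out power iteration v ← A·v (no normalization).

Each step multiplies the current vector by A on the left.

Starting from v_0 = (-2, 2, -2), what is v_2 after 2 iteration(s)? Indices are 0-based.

v_0 = (-2, 2, -2).
v_1 = A·v_0 = (2, 8, -2).
v_2 = A·v_1 = (-4, 6, -12).

v_2 = (-4, 6, -12)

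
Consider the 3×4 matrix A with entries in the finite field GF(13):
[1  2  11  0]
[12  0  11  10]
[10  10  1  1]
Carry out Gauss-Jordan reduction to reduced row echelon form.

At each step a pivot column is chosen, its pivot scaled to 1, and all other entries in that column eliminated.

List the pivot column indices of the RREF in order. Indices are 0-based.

pivot columns: 0, 1, 2

[1] R0 /= 1  ⇒  (1, 2, 11, 0)
     R1 -= 12·R0  ⇒  (0, 2, 9, 10)
     R2 -= 10·R0  ⇒  (0, 3, 8, 1)
[2] R1 /= 2  ⇒  (0, 1, 11, 5)
     R0 -= 2·R1  ⇒  (1, 0, 2, 3)
     R2 -= 3·R1  ⇒  (0, 0, 1, 12)
[3] R2 /= 1  ⇒  (0, 0, 1, 12)
     R0 -= 2·R2  ⇒  (1, 0, 0, 5)
     R1 -= 11·R2  ⇒  (0, 1, 0, 3)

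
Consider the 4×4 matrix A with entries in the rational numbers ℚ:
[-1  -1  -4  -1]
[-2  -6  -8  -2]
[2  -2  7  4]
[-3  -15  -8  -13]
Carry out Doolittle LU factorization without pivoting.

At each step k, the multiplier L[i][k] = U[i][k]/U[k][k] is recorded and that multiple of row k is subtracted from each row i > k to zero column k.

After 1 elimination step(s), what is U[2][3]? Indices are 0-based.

Step 1: pivot at (0,0) is -1.
  row1 ← row1 − (2)·row0  ⇒  L[1][0]=2, U row1=(0, -4, 0, 0)
  row2 ← row2 − (-2)·row0  ⇒  L[2][0]=-2, U row2=(0, -4, -1, 2)
  row3 ← row3 − (3)·row0  ⇒  L[3][0]=3, U row3=(0, -12, 4, -10)

U[2][3] = 2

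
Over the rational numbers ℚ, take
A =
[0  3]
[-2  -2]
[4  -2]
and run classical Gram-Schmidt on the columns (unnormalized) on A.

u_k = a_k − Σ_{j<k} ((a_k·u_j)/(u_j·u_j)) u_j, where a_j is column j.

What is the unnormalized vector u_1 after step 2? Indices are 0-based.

Step 1: u_0 = a_0 = (0, -2, 4).
Step 2: u_1 = a_1 − (-1/5)·u_0 = (3, -12/5, -6/5).

u_1 = (3, -12/5, -6/5)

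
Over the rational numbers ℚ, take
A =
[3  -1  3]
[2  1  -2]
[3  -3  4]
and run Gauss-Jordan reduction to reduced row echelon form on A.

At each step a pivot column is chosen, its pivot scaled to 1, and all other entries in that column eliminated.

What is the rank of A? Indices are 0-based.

rank = 3

step 1: normalize row 0 (÷3) = (1, -1/3, 1)
  row 1: subtract 2×row0 = (0, 5/3, -4)
  row 2: subtract 3×row0 = (0, -2, 1)
step 2: normalize row 1 (÷5/3) = (0, 1, -12/5)
  row 0: subtract -1/3×row1 = (1, 0, 1/5)
  row 2: subtract -2×row1 = (0, 0, -19/5)
step 3: normalize row 2 (÷-19/5) = (0, 0, 1)
  row 0: subtract 1/5×row2 = (1, 0, 0)
  row 1: subtract -12/5×row2 = (0, 1, 0)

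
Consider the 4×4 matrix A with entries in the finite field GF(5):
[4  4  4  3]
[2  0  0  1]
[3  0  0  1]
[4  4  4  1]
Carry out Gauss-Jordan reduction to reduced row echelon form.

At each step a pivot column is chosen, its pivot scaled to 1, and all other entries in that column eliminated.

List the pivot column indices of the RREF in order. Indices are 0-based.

pivot(0,0)=4: scale R0 → (1, 1, 1, 2)
  clear (1,0): R1 −= (2)R0 → (0, 3, 3, 2)
  clear (2,0): R2 −= (3)R0 → (0, 2, 2, 0)
  clear (3,0): R3 −= (4)R0 → (0, 0, 0, 3)
pivot(1,1)=3: scale R1 → (0, 1, 1, 4)
  clear (0,1): R0 −= (1)R1 → (1, 0, 0, 3)
  clear (2,1): R2 −= (2)R1 → (0, 0, 0, 2)
col 2: no nonzero at/below row 2; advance.
pivot(2,3)=2: scale R2 → (0, 0, 0, 1)
  clear (0,3): R0 −= (3)R2 → (1, 0, 0, 0)
  clear (1,3): R1 −= (4)R2 → (0, 1, 1, 0)
  clear (3,3): R3 −= (3)R2 → (0, 0, 0, 0)

pivot columns: 0, 1, 3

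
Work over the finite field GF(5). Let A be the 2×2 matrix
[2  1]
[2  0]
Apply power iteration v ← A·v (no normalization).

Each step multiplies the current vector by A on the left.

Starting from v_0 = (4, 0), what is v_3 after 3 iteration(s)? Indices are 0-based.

v_3 = (4, 3)

v_0 = (4, 0).
v_1 = A·v_0 = (3, 3).
v_2 = A·v_1 = (4, 1).
v_3 = A·v_2 = (4, 3).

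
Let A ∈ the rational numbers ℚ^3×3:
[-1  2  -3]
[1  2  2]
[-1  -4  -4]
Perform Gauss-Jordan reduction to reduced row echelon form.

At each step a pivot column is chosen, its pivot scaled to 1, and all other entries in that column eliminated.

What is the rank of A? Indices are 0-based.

rank = 3

step 1: normalize row 0 (÷-1) = (1, -2, 3)
  row 1: subtract 1×row0 = (0, 4, -1)
  row 2: subtract -1×row0 = (0, -6, -1)
step 2: normalize row 1 (÷4) = (0, 1, -1/4)
  row 0: subtract -2×row1 = (1, 0, 5/2)
  row 2: subtract -6×row1 = (0, 0, -5/2)
step 3: normalize row 2 (÷-5/2) = (0, 0, 1)
  row 0: subtract 5/2×row2 = (1, 0, 0)
  row 1: subtract -1/4×row2 = (0, 1, 0)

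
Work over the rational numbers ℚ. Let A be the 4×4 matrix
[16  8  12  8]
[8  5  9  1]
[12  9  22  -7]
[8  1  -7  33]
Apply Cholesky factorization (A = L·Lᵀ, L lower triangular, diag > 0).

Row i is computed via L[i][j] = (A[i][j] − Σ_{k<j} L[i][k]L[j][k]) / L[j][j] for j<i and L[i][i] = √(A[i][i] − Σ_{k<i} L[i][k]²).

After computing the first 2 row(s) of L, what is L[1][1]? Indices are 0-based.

Step 1: L[0][0] = √(16) = 4.
  L[1][0] = (8) / L[0][0] = 2.
Step 2: L[1][1] = √(1) = 1.

L[1][1] = 1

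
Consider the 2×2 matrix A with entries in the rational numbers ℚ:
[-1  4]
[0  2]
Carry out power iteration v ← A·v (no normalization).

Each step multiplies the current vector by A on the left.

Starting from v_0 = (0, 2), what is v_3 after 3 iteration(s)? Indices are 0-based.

v_3 = (24, 16)

v_0 = (0, 2).
v_1 = A·v_0 = (8, 4).
v_2 = A·v_1 = (8, 8).
v_3 = A·v_2 = (24, 16).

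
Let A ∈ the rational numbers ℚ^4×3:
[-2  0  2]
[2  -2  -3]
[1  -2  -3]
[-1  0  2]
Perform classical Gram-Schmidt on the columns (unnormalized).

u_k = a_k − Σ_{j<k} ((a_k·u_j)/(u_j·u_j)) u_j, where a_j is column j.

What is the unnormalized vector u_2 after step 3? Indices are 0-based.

Step 1: u_0 = a_0 = (-2, 2, 1, -1).
Step 2: u_1 = a_1 − (-3/5)·u_0 = (-6/5, -4/5, -7/5, -3/5).
Step 3: u_2 = a_2 − (-3/2)·u_0 − (15/22)·u_1 = (-2/11, 6/11, -6/11, 10/11).

u_2 = (-2/11, 6/11, -6/11, 10/11)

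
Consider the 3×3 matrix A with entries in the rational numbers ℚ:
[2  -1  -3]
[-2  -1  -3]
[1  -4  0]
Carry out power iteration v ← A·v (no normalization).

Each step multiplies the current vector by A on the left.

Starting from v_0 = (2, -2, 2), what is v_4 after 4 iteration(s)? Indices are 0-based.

v_4 = (-404, 68, 2)

v_0 = (2, -2, 2).
v_1 = A·v_0 = (0, -8, 10).
v_2 = A·v_1 = (-22, -22, 32).
v_3 = A·v_2 = (-118, -30, 66).
v_4 = A·v_3 = (-404, 68, 2).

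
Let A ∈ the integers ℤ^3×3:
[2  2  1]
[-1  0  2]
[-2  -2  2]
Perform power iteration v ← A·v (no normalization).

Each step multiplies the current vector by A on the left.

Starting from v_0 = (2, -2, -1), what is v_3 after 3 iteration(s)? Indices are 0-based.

v_0 = (2, -2, -1).
v_1 = A·v_0 = (-1, -4, -2).
v_2 = A·v_1 = (-12, -3, 6).
v_3 = A·v_2 = (-24, 24, 42).

v_3 = (-24, 24, 42)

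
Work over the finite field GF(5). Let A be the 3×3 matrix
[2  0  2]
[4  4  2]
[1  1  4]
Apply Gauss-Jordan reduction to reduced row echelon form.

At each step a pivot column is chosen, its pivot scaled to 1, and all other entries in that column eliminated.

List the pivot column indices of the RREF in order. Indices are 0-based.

pivot columns: 0, 1, 2

pivot(0,0)=2: scale R0 → (1, 0, 1)
  clear (1,0): R1 −= (4)R0 → (0, 4, 3)
  clear (2,0): R2 −= (1)R0 → (0, 1, 3)
pivot(1,1)=4: scale R1 → (0, 1, 2)
  clear (2,1): R2 −= (1)R1 → (0, 0, 1)
pivot(2,2)=1: scale R2 → (0, 0, 1)
  clear (0,2): R0 −= (1)R2 → (1, 0, 0)
  clear (1,2): R1 −= (2)R2 → (0, 1, 0)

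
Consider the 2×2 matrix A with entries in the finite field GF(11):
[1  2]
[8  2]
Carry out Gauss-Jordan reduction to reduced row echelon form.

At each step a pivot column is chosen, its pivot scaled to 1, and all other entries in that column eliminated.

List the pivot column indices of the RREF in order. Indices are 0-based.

pivot columns: 0, 1

pivot(0,0)=1: scale R0 → (1, 2)
  clear (1,0): R1 −= (8)R0 → (0, 8)
pivot(1,1)=8: scale R1 → (0, 1)
  clear (0,1): R0 −= (2)R1 → (1, 0)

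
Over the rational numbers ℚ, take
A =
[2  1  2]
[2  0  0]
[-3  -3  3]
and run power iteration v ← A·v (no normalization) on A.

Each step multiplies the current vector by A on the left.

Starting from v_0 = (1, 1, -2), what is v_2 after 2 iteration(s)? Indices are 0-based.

v_0 = (1, 1, -2).
v_1 = A·v_0 = (-1, 2, -12).
v_2 = A·v_1 = (-24, -2, -39).

v_2 = (-24, -2, -39)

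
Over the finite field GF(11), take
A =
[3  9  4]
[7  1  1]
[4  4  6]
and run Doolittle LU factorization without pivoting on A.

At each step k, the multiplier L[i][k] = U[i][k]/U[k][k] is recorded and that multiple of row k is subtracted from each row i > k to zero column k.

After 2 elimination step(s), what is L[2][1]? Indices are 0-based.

L[2][1] = 7

[col 0] pivot 3
  R1 -= 6*R0 → (0, 2, 10)  (L[1][0] := 6)
  R2 -= 5*R0 → (0, 3, 8)  (L[2][0] := 5)
[col 1] pivot 2
  R2 -= 7*R1 → (0, 0, 4)  (L[2][1] := 7)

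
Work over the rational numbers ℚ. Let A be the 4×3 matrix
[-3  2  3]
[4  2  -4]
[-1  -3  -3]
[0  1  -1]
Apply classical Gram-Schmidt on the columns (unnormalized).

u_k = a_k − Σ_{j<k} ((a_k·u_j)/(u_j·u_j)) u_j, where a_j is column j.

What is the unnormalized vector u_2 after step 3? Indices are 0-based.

Step 1: u_0 = a_0 = (-3, 4, -1, 0).
Step 2: u_1 = a_1 − (5/26)·u_0 = (67/26, 16/13, -73/26, 1).
Step 3: u_2 = a_2 − (-11/13)·u_0 − (266/443)·u_1 = (-481/443, -600/443, -957/443, -709/443).

u_2 = (-481/443, -600/443, -957/443, -709/443)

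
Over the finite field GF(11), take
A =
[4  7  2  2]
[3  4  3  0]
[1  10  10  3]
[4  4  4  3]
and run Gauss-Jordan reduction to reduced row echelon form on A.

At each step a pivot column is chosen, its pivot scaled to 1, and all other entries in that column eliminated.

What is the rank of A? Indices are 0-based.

rank = 4

pivot(0,0)=4: scale R0 → (1, 10, 6, 6)
  clear (1,0): R1 −= (3)R0 → (0, 7, 7, 4)
  clear (2,0): R2 −= (1)R0 → (0, 0, 4, 8)
  clear (3,0): R3 −= (4)R0 → (0, 8, 2, 1)
pivot(1,1)=7: scale R1 → (0, 1, 1, 10)
  clear (0,1): R0 −= (10)R1 → (1, 0, 7, 5)
  clear (3,1): R3 −= (8)R1 → (0, 0, 5, 9)
pivot(2,2)=4: scale R2 → (0, 0, 1, 2)
  clear (0,2): R0 −= (7)R2 → (1, 0, 0, 2)
  clear (1,2): R1 −= (1)R2 → (0, 1, 0, 8)
  clear (3,2): R3 −= (5)R2 → (0, 0, 0, 10)
pivot(3,3)=10: scale R3 → (0, 0, 0, 1)
  clear (0,3): R0 −= (2)R3 → (1, 0, 0, 0)
  clear (1,3): R1 −= (8)R3 → (0, 1, 0, 0)
  clear (2,3): R2 −= (2)R3 → (0, 0, 1, 0)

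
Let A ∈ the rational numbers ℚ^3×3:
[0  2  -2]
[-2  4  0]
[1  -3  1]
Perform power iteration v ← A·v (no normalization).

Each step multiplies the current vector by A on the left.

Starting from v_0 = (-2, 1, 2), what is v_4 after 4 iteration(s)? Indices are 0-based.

v_0 = (-2, 1, 2).
v_1 = A·v_0 = (-2, 8, -3).
v_2 = A·v_1 = (22, 36, -29).
v_3 = A·v_2 = (130, 100, -115).
v_4 = A·v_3 = (430, 140, -285).

v_4 = (430, 140, -285)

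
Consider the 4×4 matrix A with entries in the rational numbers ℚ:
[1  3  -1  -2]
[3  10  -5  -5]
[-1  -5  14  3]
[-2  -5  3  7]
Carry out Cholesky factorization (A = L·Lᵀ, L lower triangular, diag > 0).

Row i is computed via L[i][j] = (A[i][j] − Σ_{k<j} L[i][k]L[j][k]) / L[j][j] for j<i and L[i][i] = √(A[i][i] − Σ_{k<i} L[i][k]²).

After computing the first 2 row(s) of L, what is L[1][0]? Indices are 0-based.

Step 1: L[0][0] = √(1) = 1.
  L[1][0] = (3) / L[0][0] = 3.
Step 2: L[1][1] = √(1) = 1.

L[1][0] = 3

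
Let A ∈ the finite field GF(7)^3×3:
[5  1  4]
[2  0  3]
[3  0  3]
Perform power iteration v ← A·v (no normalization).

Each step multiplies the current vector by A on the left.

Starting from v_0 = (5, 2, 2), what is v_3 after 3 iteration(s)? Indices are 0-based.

v_0 = (5, 2, 2).
v_1 = A·v_0 = (0, 2, 0).
v_2 = A·v_1 = (2, 0, 0).
v_3 = A·v_2 = (3, 4, 6).

v_3 = (3, 4, 6)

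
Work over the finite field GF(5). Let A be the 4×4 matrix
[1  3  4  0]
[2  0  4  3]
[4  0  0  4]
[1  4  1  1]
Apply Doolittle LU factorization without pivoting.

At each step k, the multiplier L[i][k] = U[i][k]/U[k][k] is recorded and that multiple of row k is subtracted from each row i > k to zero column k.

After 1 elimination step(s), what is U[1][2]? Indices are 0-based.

[col 0] pivot 1
  R1 -= 2*R0 → (0, 4, 1, 3)  (L[1][0] := 2)
  R2 -= 4*R0 → (0, 3, 4, 4)  (L[2][0] := 4)
  R3 -= 1*R0 → (0, 1, 2, 1)  (L[3][0] := 1)

U[1][2] = 1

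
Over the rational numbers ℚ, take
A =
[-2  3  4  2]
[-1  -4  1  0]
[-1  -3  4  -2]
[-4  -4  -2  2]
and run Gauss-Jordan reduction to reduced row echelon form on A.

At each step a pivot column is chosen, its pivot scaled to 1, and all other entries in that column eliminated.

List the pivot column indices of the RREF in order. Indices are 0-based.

[1] R0 /= -2  ⇒  (1, -3/2, -2, -1)
     R1 -= -1·R0  ⇒  (0, -11/2, -1, -1)
     R2 -= -1·R0  ⇒  (0, -9/2, 2, -3)
     R3 -= -4·R0  ⇒  (0, -10, -10, -2)
[2] R1 /= -11/2  ⇒  (0, 1, 2/11, 2/11)
     R0 -= -3/2·R1  ⇒  (1, 0, -19/11, -8/11)
     R2 -= -9/2·R1  ⇒  (0, 0, 31/11, -24/11)
     R3 -= -10·R1  ⇒  (0, 0, -90/11, -2/11)
[3] R2 /= 31/11  ⇒  (0, 0, 1, -24/31)
     R0 -= -19/11·R2  ⇒  (1, 0, 0, -64/31)
     R1 -= 2/11·R2  ⇒  (0, 1, 0, 10/31)
     R3 -= -90/11·R2  ⇒  (0, 0, 0, -202/31)
[4] R3 /= -202/31  ⇒  (0, 0, 0, 1)
     R0 -= -64/31·R3  ⇒  (1, 0, 0, 0)
     R1 -= 10/31·R3  ⇒  (0, 1, 0, 0)
     R2 -= -24/31·R3  ⇒  (0, 0, 1, 0)

pivot columns: 0, 1, 2, 3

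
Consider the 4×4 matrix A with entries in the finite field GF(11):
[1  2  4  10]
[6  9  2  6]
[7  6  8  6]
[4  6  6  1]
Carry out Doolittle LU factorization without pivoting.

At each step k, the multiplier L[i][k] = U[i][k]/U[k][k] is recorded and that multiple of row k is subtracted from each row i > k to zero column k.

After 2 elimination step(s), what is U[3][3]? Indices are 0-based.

[col 0] pivot 1
  R1 -= 6*R0 → (0, 8, 0, 1)  (L[1][0] := 6)
  R2 -= 7*R0 → (0, 3, 2, 2)  (L[2][0] := 7)
  R3 -= 4*R0 → (0, 9, 1, 5)  (L[3][0] := 4)
[col 1] pivot 8
  R2 -= 10*R1 → (0, 0, 2, 3)  (L[2][1] := 10)
  R3 -= 8*R1 → (0, 0, 1, 8)  (L[3][1] := 8)

U[3][3] = 8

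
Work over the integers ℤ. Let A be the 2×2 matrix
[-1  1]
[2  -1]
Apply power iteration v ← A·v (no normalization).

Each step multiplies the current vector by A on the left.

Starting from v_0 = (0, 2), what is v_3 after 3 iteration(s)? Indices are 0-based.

v_3 = (10, -14)

v_0 = (0, 2).
v_1 = A·v_0 = (2, -2).
v_2 = A·v_1 = (-4, 6).
v_3 = A·v_2 = (10, -14).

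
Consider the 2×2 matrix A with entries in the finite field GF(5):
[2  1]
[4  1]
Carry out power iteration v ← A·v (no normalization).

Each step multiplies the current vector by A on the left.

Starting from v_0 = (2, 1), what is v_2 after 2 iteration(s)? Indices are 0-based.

v_2 = (4, 4)

v_0 = (2, 1).
v_1 = A·v_0 = (0, 4).
v_2 = A·v_1 = (4, 4).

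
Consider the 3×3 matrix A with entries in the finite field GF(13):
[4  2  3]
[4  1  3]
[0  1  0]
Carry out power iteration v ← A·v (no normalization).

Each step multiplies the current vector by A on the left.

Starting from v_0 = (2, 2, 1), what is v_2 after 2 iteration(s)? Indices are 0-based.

v_2 = (1, 1, 0)

v_0 = (2, 2, 1).
v_1 = A·v_0 = (2, 0, 2).
v_2 = A·v_1 = (1, 1, 0).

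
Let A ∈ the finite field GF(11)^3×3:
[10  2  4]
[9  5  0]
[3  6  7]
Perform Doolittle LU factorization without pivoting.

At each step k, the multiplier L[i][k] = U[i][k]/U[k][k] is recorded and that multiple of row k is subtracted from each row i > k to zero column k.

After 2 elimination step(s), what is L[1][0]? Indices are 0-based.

L[1][0] = 2

[col 0] pivot 10
  R1 -= 2*R0 → (0, 1, 3)  (L[1][0] := 2)
  R2 -= 8*R0 → (0, 1, 8)  (L[2][0] := 8)
[col 1] pivot 1
  R2 -= 1*R1 → (0, 0, 5)  (L[2][1] := 1)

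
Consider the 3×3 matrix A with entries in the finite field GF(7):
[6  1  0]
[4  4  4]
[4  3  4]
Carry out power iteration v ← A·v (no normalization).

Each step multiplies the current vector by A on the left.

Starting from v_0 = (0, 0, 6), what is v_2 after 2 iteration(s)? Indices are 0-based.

v_0 = (0, 0, 6).
v_1 = A·v_0 = (0, 3, 3).
v_2 = A·v_1 = (3, 3, 0).

v_2 = (3, 3, 0)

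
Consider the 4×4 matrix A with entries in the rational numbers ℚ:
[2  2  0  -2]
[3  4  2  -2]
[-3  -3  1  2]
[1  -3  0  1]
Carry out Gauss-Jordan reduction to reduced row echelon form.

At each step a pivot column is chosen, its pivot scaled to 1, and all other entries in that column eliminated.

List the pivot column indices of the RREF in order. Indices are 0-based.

pivot columns: 0, 1, 2, 3

pivot(0,0)=2: scale R0 → (1, 1, 0, -1)
  clear (1,0): R1 −= (3)R0 → (0, 1, 2, 1)
  clear (2,0): R2 −= (-3)R0 → (0, 0, 1, -1)
  clear (3,0): R3 −= (1)R0 → (0, -4, 0, 2)
pivot(1,1)=1: scale R1 → (0, 1, 2, 1)
  clear (0,1): R0 −= (1)R1 → (1, 0, -2, -2)
  clear (3,1): R3 −= (-4)R1 → (0, 0, 8, 6)
pivot(2,2)=1: scale R2 → (0, 0, 1, -1)
  clear (0,2): R0 −= (-2)R2 → (1, 0, 0, -4)
  clear (1,2): R1 −= (2)R2 → (0, 1, 0, 3)
  clear (3,2): R3 −= (8)R2 → (0, 0, 0, 14)
pivot(3,3)=14: scale R3 → (0, 0, 0, 1)
  clear (0,3): R0 −= (-4)R3 → (1, 0, 0, 0)
  clear (1,3): R1 −= (3)R3 → (0, 1, 0, 0)
  clear (2,3): R2 −= (-1)R3 → (0, 0, 1, 0)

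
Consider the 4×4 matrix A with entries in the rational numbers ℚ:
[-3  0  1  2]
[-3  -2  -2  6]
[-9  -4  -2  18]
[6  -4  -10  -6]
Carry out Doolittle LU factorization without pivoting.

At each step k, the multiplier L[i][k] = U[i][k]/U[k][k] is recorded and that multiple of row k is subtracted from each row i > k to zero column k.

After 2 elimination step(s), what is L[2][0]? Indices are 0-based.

Step 1: pivot at (0,0) is -3.
  row1 ← row1 − (1)·row0  ⇒  L[1][0]=1, U row1=(0, -2, -3, 4)
  row2 ← row2 − (3)·row0  ⇒  L[2][0]=3, U row2=(0, -4, -5, 12)
  row3 ← row3 − (-2)·row0  ⇒  L[3][0]=-2, U row3=(0, -4, -8, -2)
Step 2: pivot at (1,1) is -2.
  row2 ← row2 − (2)·row1  ⇒  L[2][1]=2, U row2=(0, 0, 1, 4)
  row3 ← row3 − (2)·row1  ⇒  L[3][1]=2, U row3=(0, 0, -2, -10)

L[2][0] = 3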